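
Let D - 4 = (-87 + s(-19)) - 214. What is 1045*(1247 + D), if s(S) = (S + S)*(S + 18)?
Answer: 1032460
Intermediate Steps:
s(S) = 2*S*(18 + S) (s(S) = (2*S)*(18 + S) = 2*S*(18 + S))
D = -259 (D = 4 + ((-87 + 2*(-19)*(18 - 19)) - 214) = 4 + ((-87 + 2*(-19)*(-1)) - 214) = 4 + ((-87 + 38) - 214) = 4 + (-49 - 214) = 4 - 263 = -259)
1045*(1247 + D) = 1045*(1247 - 259) = 1045*988 = 1032460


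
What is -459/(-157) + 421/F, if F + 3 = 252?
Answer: 180388/39093 ≈ 4.6143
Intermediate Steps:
F = 249 (F = -3 + 252 = 249)
-459/(-157) + 421/F = -459/(-157) + 421/249 = -459*(-1/157) + 421*(1/249) = 459/157 + 421/249 = 180388/39093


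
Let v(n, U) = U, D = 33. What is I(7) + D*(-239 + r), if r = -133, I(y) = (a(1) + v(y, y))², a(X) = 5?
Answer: -12132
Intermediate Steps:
I(y) = (5 + y)²
I(7) + D*(-239 + r) = (5 + 7)² + 33*(-239 - 133) = 12² + 33*(-372) = 144 - 12276 = -12132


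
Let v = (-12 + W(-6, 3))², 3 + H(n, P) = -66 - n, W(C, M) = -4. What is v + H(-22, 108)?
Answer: 209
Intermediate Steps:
H(n, P) = -69 - n (H(n, P) = -3 + (-66 - n) = -69 - n)
v = 256 (v = (-12 - 4)² = (-16)² = 256)
v + H(-22, 108) = 256 + (-69 - 1*(-22)) = 256 + (-69 + 22) = 256 - 47 = 209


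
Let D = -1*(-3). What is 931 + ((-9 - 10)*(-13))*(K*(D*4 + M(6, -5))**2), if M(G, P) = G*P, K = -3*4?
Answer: -959405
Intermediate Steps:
K = -12
D = 3
931 + ((-9 - 10)*(-13))*(K*(D*4 + M(6, -5))**2) = 931 + ((-9 - 10)*(-13))*(-12*(3*4 + 6*(-5))**2) = 931 + (-19*(-13))*(-12*(12 - 30)**2) = 931 + 247*(-12*(-18)**2) = 931 + 247*(-12*324) = 931 + 247*(-3888) = 931 - 960336 = -959405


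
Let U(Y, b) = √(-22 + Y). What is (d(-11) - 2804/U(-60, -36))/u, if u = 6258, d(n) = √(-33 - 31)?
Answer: I*(164 + 701*√82)/128289 ≈ 0.050759*I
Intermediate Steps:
d(n) = 8*I (d(n) = √(-64) = 8*I)
(d(-11) - 2804/U(-60, -36))/u = (8*I - 2804/√(-22 - 60))/6258 = (8*I - 2804*(-I*√82/82))*(1/6258) = (8*I - (-1402)*I*√82/41)*(1/6258) = (8*I + 1402*I*√82/41)*(1/6258) = 4*I/3129 + 701*I*√82/128289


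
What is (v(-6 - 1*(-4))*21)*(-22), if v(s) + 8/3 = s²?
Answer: -616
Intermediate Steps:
v(s) = -8/3 + s²
(v(-6 - 1*(-4))*21)*(-22) = ((-8/3 + (-6 - 1*(-4))²)*21)*(-22) = ((-8/3 + (-6 + 4)²)*21)*(-22) = ((-8/3 + (-2)²)*21)*(-22) = ((-8/3 + 4)*21)*(-22) = ((4/3)*21)*(-22) = 28*(-22) = -616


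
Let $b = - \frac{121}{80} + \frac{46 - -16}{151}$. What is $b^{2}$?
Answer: $\frac{177182721}{145926400} \approx 1.2142$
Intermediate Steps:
$b = - \frac{13311}{12080}$ ($b = \left(-121\right) \frac{1}{80} + \left(46 + 16\right) \frac{1}{151} = - \frac{121}{80} + 62 \cdot \frac{1}{151} = - \frac{121}{80} + \frac{62}{151} = - \frac{13311}{12080} \approx -1.1019$)
$b^{2} = \left(- \frac{13311}{12080}\right)^{2} = \frac{177182721}{145926400}$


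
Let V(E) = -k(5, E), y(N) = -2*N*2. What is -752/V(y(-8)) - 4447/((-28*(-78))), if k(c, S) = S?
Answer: 46877/2184 ≈ 21.464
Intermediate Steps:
y(N) = -4*N
V(E) = -E
-752/V(y(-8)) - 4447/((-28*(-78))) = -752/((-(-4)*(-8))) - 4447/((-28*(-78))) = -752/((-1*32)) - 4447/2184 = -752/(-32) - 4447*1/2184 = -752*(-1/32) - 4447/2184 = 47/2 - 4447/2184 = 46877/2184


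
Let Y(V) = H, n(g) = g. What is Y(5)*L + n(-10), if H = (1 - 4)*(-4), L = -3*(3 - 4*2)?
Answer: 170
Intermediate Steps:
L = 15 (L = -3*(3 - 8) = -3*(-5) = 15)
H = 12 (H = -3*(-4) = 12)
Y(V) = 12
Y(5)*L + n(-10) = 12*15 - 10 = 180 - 10 = 170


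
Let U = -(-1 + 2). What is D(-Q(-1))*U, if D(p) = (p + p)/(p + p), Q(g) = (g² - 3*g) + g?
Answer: -1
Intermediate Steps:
Q(g) = g² - 2*g
U = -1 (U = -1*1 = -1)
D(p) = 1 (D(p) = (2*p)/((2*p)) = (2*p)*(1/(2*p)) = 1)
D(-Q(-1))*U = 1*(-1) = -1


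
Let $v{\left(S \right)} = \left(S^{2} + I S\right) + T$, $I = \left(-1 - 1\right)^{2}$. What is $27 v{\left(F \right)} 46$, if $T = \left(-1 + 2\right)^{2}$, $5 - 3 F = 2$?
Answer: $7452$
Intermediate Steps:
$F = 1$ ($F = \frac{5}{3} - \frac{2}{3} = 1$)
$T = 1$ ($T = 1^{2} = 1$)
$I = 4$ ($I = \left(-2\right)^{2} = 4$)
$v{\left(S \right)} = 1 + S^{2} + 4 S$ ($v{\left(S \right)} = \left(S^{2} + 4 S\right) + 1 = 1 + S^{2} + 4 S$)
$27 v{\left(F \right)} 46 = 27 \left(1 + 1^{2} + 4 \cdot 1\right) 46 = 27 \left(1 + 1 + 4\right) 46 = 27 \cdot 6 \cdot 46 = 162 \cdot 46 = 7452$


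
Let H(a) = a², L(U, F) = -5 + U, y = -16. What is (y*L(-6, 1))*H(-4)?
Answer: 2816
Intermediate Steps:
(y*L(-6, 1))*H(-4) = -16*(-5 - 6)*(-4)² = -16*(-11)*16 = 176*16 = 2816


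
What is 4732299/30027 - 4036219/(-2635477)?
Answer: 4197686906512/26378489293 ≈ 159.13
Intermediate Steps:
4732299/30027 - 4036219/(-2635477) = 4732299*(1/30027) - 4036219*(-1/2635477) = 1577433/10009 + 4036219/2635477 = 4197686906512/26378489293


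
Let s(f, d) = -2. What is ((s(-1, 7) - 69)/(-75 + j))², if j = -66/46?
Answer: 2666689/3090564 ≈ 0.86285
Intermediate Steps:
j = -33/23 (j = -66*1/46 = -33/23 ≈ -1.4348)
((s(-1, 7) - 69)/(-75 + j))² = ((-2 - 69)/(-75 - 33/23))² = (-71/(-1758/23))² = (-71*(-23/1758))² = (1633/1758)² = 2666689/3090564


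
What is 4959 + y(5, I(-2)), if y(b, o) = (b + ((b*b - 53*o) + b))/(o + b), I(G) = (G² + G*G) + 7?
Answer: 4921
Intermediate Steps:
I(G) = 7 + 2*G² (I(G) = (G² + G²) + 7 = 2*G² + 7 = 7 + 2*G²)
y(b, o) = (b² - 53*o + 2*b)/(b + o) (y(b, o) = (b + ((b² - 53*o) + b))/(b + o) = (b + (b + b² - 53*o))/(b + o) = (b² - 53*o + 2*b)/(b + o))
4959 + y(5, I(-2)) = 4959 + (5² - 53*(7 + 2*(-2)²) + 2*5)/(5 + (7 + 2*(-2)²)) = 4959 + (25 - 53*(7 + 2*4) + 10)/(5 + (7 + 2*4)) = 4959 + (25 - 53*(7 + 8) + 10)/(5 + (7 + 8)) = 4959 + (25 - 53*15 + 10)/(5 + 15) = 4959 + (25 - 795 + 10)/20 = 4959 + (1/20)*(-760) = 4959 - 38 = 4921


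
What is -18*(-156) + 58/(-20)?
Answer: 28051/10 ≈ 2805.1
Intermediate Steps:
-18*(-156) + 58/(-20) = 2808 + 58*(-1/20) = 2808 - 29/10 = 28051/10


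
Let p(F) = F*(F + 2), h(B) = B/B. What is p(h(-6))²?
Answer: 9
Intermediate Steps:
h(B) = 1
p(F) = F*(2 + F)
p(h(-6))² = (1*(2 + 1))² = (1*3)² = 3² = 9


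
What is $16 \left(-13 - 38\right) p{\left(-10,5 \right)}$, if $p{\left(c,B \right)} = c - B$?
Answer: $12240$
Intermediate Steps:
$16 \left(-13 - 38\right) p{\left(-10,5 \right)} = 16 \left(-13 - 38\right) \left(-10 - 5\right) = 16 \left(-51\right) \left(-10 - 5\right) = \left(-816\right) \left(-15\right) = 12240$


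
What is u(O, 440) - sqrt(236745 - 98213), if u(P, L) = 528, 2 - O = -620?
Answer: 528 - 2*sqrt(34633) ≈ 155.80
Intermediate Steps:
O = 622 (O = 2 - 1*(-620) = 2 + 620 = 622)
u(O, 440) - sqrt(236745 - 98213) = 528 - sqrt(236745 - 98213) = 528 - sqrt(138532) = 528 - 2*sqrt(34633)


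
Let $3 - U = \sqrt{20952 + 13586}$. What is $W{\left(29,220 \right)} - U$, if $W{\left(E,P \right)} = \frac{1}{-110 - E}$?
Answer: $- \frac{418}{139} + \sqrt{34538} \approx 182.84$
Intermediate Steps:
$U = 3 - \sqrt{34538}$ ($U = 3 - \sqrt{20952 + 13586} = 3 - \sqrt{34538} \approx -182.84$)
$W{\left(29,220 \right)} - U = - \frac{1}{110 + 29} - \left(3 - \sqrt{34538}\right) = - \frac{1}{139} - \left(3 - \sqrt{34538}\right) = - \frac{418}{139} + \sqrt{34538}$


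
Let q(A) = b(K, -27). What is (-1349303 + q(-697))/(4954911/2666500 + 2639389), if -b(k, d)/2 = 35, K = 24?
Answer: -3598103104500/7037935723411 ≈ -0.51124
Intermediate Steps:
b(k, d) = -70 (b(k, d) = -2*35 = -70)
q(A) = -70
(-1349303 + q(-697))/(4954911/2666500 + 2639389) = (-1349303 - 70)/(4954911/2666500 + 2639389) = -1349373/(4954911*(1/2666500) + 2639389) = -1349373/(4954911/2666500 + 2639389) = -1349373/7037935723411/2666500 = -1349373*2666500/7037935723411 = -3598103104500/7037935723411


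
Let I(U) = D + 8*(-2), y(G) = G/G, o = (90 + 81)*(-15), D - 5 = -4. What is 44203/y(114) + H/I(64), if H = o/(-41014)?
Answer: 1812941671/41014 ≈ 44203.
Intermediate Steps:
D = 1 (D = 5 - 4 = 1)
o = -2565 (o = 171*(-15) = -2565)
y(G) = 1
H = 2565/41014 (H = -2565/(-41014) = -2565*(-1/41014) = 2565/41014 ≈ 0.062540)
I(U) = -15 (I(U) = 1 + 8*(-2) = 1 - 16 = -15)
44203/y(114) + H/I(64) = 44203/1 + (2565/41014)/(-15) = 44203*1 + (2565/41014)*(-1/15) = 44203 - 171/41014 = 1812941671/41014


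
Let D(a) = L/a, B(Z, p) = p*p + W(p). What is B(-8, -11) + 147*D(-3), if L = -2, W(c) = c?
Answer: 208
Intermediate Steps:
B(Z, p) = p + p**2 (B(Z, p) = p*p + p = p**2 + p = p + p**2)
D(a) = -2/a
B(-8, -11) + 147*D(-3) = -11*(1 - 11) + 147*(-2/(-3)) = -11*(-10) + 147*(-2*(-1/3)) = 110 + 147*(2/3) = 110 + 98 = 208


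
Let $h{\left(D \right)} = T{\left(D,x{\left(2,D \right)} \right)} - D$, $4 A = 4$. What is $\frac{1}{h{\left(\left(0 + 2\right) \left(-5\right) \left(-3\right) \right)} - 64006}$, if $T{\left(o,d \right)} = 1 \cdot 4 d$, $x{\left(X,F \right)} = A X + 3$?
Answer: $- \frac{1}{64016} \approx -1.5621 \cdot 10^{-5}$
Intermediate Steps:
$A = 1$ ($A = \frac{1}{4} \cdot 4 = 1$)
$x{\left(X,F \right)} = 3 + X$ ($x{\left(X,F \right)} = 1 X + 3 = X + 3 = 3 + X$)
$T{\left(o,d \right)} = 4 d$
$h{\left(D \right)} = 20 - D$ ($h{\left(D \right)} = 4 \left(3 + 2\right) - D = 4 \cdot 5 - D = 20 - D$)
$\frac{1}{h{\left(\left(0 + 2\right) \left(-5\right) \left(-3\right) \right)} - 64006} = \frac{1}{\left(20 - \left(0 + 2\right) \left(-5\right) \left(-3\right)\right) - 64006} = \frac{1}{\left(20 - 2 \left(-5\right) \left(-3\right)\right) - 64006} = \frac{1}{\left(20 - \left(-10\right) \left(-3\right)\right) - 64006} = \frac{1}{\left(20 - 30\right) - 64006} = \frac{1}{-10 - 64006} = \frac{1}{-64016} = - \frac{1}{64016}$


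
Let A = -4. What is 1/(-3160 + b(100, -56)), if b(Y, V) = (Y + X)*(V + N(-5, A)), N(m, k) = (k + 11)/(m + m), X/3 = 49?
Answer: -10/171649 ≈ -5.8258e-5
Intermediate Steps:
X = 147 (X = 3*49 = 147)
N(m, k) = (11 + k)/(2*m) (N(m, k) = (11 + k)/((2*m)) = (11 + k)*(1/(2*m)) = (11 + k)/(2*m))
b(Y, V) = (147 + Y)*(-7/10 + V) (b(Y, V) = (Y + 147)*(V + (½)*(11 - 4)/(-5)) = (147 + Y)*(V + (½)*(-⅕)*7) = (147 + Y)*(V - 7/10) = (147 + Y)*(-7/10 + V))
1/(-3160 + b(100, -56)) = 1/(-3160 + (-1029/10 + 147*(-56) - 7/10*100 - 56*100)) = 1/(-3160 + (-1029/10 - 8232 - 70 - 5600)) = 1/(-3160 - 140049/10) = 1/(-171649/10) = -10/171649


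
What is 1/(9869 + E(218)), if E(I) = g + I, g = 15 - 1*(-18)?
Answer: 1/10120 ≈ 9.8814e-5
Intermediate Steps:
g = 33 (g = 15 + 18 = 33)
E(I) = 33 + I
1/(9869 + E(218)) = 1/(9869 + (33 + 218)) = 1/(9869 + 251) = 1/10120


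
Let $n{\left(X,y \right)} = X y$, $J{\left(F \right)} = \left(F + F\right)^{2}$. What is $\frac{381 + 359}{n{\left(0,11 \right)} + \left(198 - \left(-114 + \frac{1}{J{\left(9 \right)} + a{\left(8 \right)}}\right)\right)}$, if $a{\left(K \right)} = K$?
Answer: $\frac{245680}{103583} \approx 2.3718$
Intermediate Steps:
$J{\left(F \right)} = 4 F^{2}$ ($J{\left(F \right)} = \left(2 F\right)^{2} = 4 F^{2}$)
$\frac{381 + 359}{n{\left(0,11 \right)} + \left(198 - \left(-114 + \frac{1}{J{\left(9 \right)} + a{\left(8 \right)}}\right)\right)} = \frac{381 + 359}{0 \cdot 11 + \left(198 - \left(-114 + \frac{1}{4 \cdot 9^{2} + 8}\right)\right)} = \frac{740}{0 + \left(198 - \left(-114 + \frac{1}{4 \cdot 81 + 8}\right)\right)} = \frac{740}{0 + \left(198 - \left(-114 + \frac{1}{324 + 8}\right)\right)} = \frac{740}{0 + \left(198 - \left(-114 + \frac{1}{332}\right)\right)} = \frac{740}{0 + \left(198 - - \frac{37847}{332}\right)} = \frac{740}{0 + \left(198 + \frac{37847}{332}\right)} = \frac{740}{0 + \frac{103583}{332}} = \frac{740}{\frac{103583}{332}} = 740 \cdot \frac{332}{103583} = \frac{245680}{103583}$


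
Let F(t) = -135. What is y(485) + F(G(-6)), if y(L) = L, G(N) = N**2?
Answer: 350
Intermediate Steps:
y(485) + F(G(-6)) = 485 - 135 = 350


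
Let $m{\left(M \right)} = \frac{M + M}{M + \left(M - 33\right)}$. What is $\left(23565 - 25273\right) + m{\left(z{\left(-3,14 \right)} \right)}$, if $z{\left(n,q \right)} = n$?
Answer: $- \frac{22202}{13} \approx -1707.8$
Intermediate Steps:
$m{\left(M \right)} = \frac{2 M}{-33 + 2 M}$ ($m{\left(M \right)} = \frac{2 M}{M + \left(M - 33\right)} = \frac{2 M}{M + \left(-33 + M\right)} = \frac{2 M}{-33 + 2 M}$)
$\left(23565 - 25273\right) + m{\left(z{\left(-3,14 \right)} \right)} = \left(23565 - 25273\right) + 2 \left(-3\right) \frac{1}{-33 + 2 \left(-3\right)} = -1708 + 2 \left(-3\right) \frac{1}{-33 - 6} = -1708 + 2 \left(-3\right) \frac{1}{-39} = -1708 + 2 \left(-3\right) \left(- \frac{1}{39}\right) = -1708 + \frac{2}{13} = - \frac{22202}{13}$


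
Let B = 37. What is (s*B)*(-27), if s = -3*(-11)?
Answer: -32967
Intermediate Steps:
s = 33
(s*B)*(-27) = (33*37)*(-27) = 1221*(-27) = -32967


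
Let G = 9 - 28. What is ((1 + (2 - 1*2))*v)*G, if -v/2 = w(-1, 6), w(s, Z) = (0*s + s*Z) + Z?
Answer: 0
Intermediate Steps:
w(s, Z) = Z + Z*s (w(s, Z) = (0 + Z*s) + Z = Z*s + Z = Z + Z*s)
v = 0 (v = -12*(1 - 1) = -12*0 = -2*0 = 0)
G = -19
((1 + (2 - 1*2))*v)*G = ((1 + (2 - 1*2))*0)*(-19) = ((1 + (2 - 2))*0)*(-19) = ((1 + 0)*0)*(-19) = (1*0)*(-19) = 0*(-19) = 0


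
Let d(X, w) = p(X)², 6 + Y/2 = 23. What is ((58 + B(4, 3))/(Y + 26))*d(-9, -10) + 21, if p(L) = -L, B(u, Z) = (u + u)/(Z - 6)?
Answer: 957/10 ≈ 95.700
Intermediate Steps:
Y = 34 (Y = -12 + 2*23 = -12 + 46 = 34)
B(u, Z) = 2*u/(-6 + Z) (B(u, Z) = (2*u)/(-6 + Z) = 2*u/(-6 + Z))
d(X, w) = X² (d(X, w) = (-X)² = X²)
((58 + B(4, 3))/(Y + 26))*d(-9, -10) + 21 = ((58 + 2*4/(-6 + 3))/(34 + 26))*(-9)² + 21 = ((58 + 2*4/(-3))/60)*81 + 21 = ((58 + 2*4*(-⅓))*(1/60))*81 + 21 = ((58 - 8/3)*(1/60))*81 + 21 = ((166/3)*(1/60))*81 + 21 = (83/90)*81 + 21 = 747/10 + 21 = 957/10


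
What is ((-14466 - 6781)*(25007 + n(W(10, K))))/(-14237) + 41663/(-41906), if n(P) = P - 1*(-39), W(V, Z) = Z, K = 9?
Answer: 969904222473/25939814 ≈ 37391.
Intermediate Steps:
n(P) = 39 + P (n(P) = P + 39 = 39 + P)
((-14466 - 6781)*(25007 + n(W(10, K))))/(-14237) + 41663/(-41906) = ((-14466 - 6781)*(25007 + (39 + 9)))/(-14237) + 41663/(-41906) = -21247*(25007 + 48)*(-1/14237) + 41663*(-1/41906) = -21247*25055*(-1/14237) - 41663/41906 = -532343585*(-1/14237) - 41663/41906 = 532343585/14237 - 41663/41906 = 969904222473/25939814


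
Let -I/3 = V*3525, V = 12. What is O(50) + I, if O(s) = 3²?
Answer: -126891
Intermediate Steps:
O(s) = 9
I = -126900 (I = -36*3525 = -3*42300 = -126900)
O(50) + I = 9 - 126900 = -126891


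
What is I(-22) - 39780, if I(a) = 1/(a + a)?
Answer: -1750321/44 ≈ -39780.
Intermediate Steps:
I(a) = 1/(2*a)
I(-22) - 39780 = (½)/(-22) - 39780 = (½)*(-1/22) - 39780 = -1/44 - 39780 = -1750321/44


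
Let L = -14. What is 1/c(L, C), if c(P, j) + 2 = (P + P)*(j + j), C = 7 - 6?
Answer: -1/58 ≈ -0.017241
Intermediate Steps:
C = 1
c(P, j) = -2 + 4*P*j (c(P, j) = -2 + (P + P)*(j + j) = -2 + (2*P)*(2*j) = -2 + 4*P*j)
1/c(L, C) = 1/(-2 + 4*(-14)*1) = 1/(-2 - 56) = 1/(-58) = -1/58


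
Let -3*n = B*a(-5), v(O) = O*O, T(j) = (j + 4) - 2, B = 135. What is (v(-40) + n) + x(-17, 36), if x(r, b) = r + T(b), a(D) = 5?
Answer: 1396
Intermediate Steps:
T(j) = 2 + j (T(j) = (4 + j) - 2 = 2 + j)
x(r, b) = 2 + b + r (x(r, b) = r + (2 + b) = 2 + b + r)
v(O) = O²
n = -225 (n = -45*5 = -⅓*675 = -225)
(v(-40) + n) + x(-17, 36) = ((-40)² - 225) + (2 + 36 - 17) = (1600 - 225) + 21 = 1375 + 21 = 1396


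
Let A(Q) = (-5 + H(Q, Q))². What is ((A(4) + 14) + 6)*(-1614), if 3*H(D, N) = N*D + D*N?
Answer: -252322/3 ≈ -84107.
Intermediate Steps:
H(D, N) = 2*D*N/3 (H(D, N) = (N*D + D*N)/3 = (D*N + D*N)/3 = (2*D*N)/3 = 2*D*N/3)
A(Q) = (-5 + 2*Q²/3)² (A(Q) = (-5 + 2*Q*Q/3)² = (-5 + 2*Q²/3)²)
((A(4) + 14) + 6)*(-1614) = (((-15 + 2*4²)²/9 + 14) + 6)*(-1614) = (((-15 + 2*16)²/9 + 14) + 6)*(-1614) = (((-15 + 32)²/9 + 14) + 6)*(-1614) = (((⅑)*17² + 14) + 6)*(-1614) = (((⅑)*289 + 14) + 6)*(-1614) = ((289/9 + 14) + 6)*(-1614) = (415/9 + 6)*(-1614) = (469/9)*(-1614) = -252322/3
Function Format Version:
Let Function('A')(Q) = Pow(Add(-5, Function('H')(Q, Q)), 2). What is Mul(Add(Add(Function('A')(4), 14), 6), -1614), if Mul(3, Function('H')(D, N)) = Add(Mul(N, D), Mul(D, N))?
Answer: Rational(-252322, 3) ≈ -84107.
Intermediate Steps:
Function('H')(D, N) = Mul(Rational(2, 3), D, N) (Function('H')(D, N) = Mul(Rational(1, 3), Add(Mul(N, D), Mul(D, N))) = Mul(Rational(1, 3), Add(Mul(D, N), Mul(D, N))) = Mul(Rational(1, 3), Mul(2, D, N)) = Mul(Rational(2, 3), D, N))
Function('A')(Q) = Pow(Add(-5, Mul(Rational(2, 3), Pow(Q, 2))), 2) (Function('A')(Q) = Pow(Add(-5, Mul(Rational(2, 3), Q, Q)), 2) = Pow(Add(-5, Mul(Rational(2, 3), Pow(Q, 2))), 2))
Mul(Add(Add(Function('A')(4), 14), 6), -1614) = Mul(Add(Add(Mul(Rational(1, 9), Pow(Add(-15, Mul(2, Pow(4, 2))), 2)), 14), 6), -1614) = Mul(Add(Add(Mul(Rational(1, 9), Pow(Add(-15, Mul(2, 16)), 2)), 14), 6), -1614) = Mul(Add(Add(Mul(Rational(1, 9), Pow(Add(-15, 32), 2)), 14), 6), -1614) = Mul(Add(Add(Mul(Rational(1, 9), Pow(17, 2)), 14), 6), -1614) = Mul(Add(Add(Mul(Rational(1, 9), 289), 14), 6), -1614) = Mul(Add(Add(Rational(289, 9), 14), 6), -1614) = Mul(Add(Rational(415, 9), 6), -1614) = Mul(Rational(469, 9), -1614) = Rational(-252322, 3)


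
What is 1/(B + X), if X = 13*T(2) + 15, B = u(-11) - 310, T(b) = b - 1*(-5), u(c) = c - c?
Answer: -1/204 ≈ -0.0049020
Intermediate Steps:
u(c) = 0
T(b) = 5 + b (T(b) = b + 5 = 5 + b)
B = -310 (B = 0 - 310 = -310)
X = 106 (X = 13*(5 + 2) + 15 = 13*7 + 15 = 91 + 15 = 106)
1/(B + X) = 1/(-310 + 106) = 1/(-204) = -1/204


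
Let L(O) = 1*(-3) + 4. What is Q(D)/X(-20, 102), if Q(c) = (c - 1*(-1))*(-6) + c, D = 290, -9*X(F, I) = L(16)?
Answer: 13104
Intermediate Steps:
L(O) = 1 (L(O) = -3 + 4 = 1)
X(F, I) = -1/9 (X(F, I) = -1/9*1 = -1/9)
Q(c) = -6 - 5*c (Q(c) = (c + 1)*(-6) + c = (1 + c)*(-6) + c = (-6 - 6*c) + c = -6 - 5*c)
Q(D)/X(-20, 102) = (-6 - 5*290)/(-1/9) = (-6 - 1450)*(-9) = -1456*(-9) = 13104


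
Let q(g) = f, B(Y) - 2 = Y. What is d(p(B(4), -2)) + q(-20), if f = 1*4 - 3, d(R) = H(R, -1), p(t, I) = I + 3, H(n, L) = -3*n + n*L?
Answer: -3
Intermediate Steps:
B(Y) = 2 + Y
H(n, L) = -3*n + L*n
p(t, I) = 3 + I
d(R) = -4*R (d(R) = R*(-3 - 1) = R*(-4) = -4*R)
f = 1 (f = 4 - 3 = 1)
q(g) = 1
d(p(B(4), -2)) + q(-20) = -4*(3 - 2) + 1 = -4*1 + 1 = -4 + 1 = -3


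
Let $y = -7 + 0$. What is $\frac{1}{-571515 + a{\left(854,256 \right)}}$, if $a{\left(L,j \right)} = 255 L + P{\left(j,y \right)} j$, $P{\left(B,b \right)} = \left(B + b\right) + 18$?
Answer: $- \frac{1}{285393} \approx -3.5039 \cdot 10^{-6}$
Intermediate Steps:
$y = -7$
$P{\left(B,b \right)} = 18 + B + b$
$a{\left(L,j \right)} = 255 L + j \left(11 + j\right)$ ($a{\left(L,j \right)} = 255 L + \left(18 + j - 7\right) j = 255 L + \left(11 + j\right) j = 255 L + j \left(11 + j\right)$)
$\frac{1}{-571515 + a{\left(854,256 \right)}} = \frac{1}{-571515 + \left(255 \cdot 854 + 256 \left(11 + 256\right)\right)} = \frac{1}{-571515 + \left(217770 + 256 \cdot 267\right)} = \frac{1}{-571515 + \left(217770 + 68352\right)} = \frac{1}{-571515 + 286122} = \frac{1}{-285393} = - \frac{1}{285393}$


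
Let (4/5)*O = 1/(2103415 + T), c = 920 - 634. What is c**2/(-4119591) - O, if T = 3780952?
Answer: -1925291330483/96964741335588 ≈ -0.019856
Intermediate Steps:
c = 286
O = 5/23537468 (O = 5/(4*(2103415 + 3780952)) = (5/4)/5884367 = (5/4)*(1/5884367) = 5/23537468 ≈ 2.1243e-7)
c**2/(-4119591) - O = 286**2/(-4119591) - 1*5/23537468 = 81796*(-1/4119591) - 5/23537468 = -81796/4119591 - 5/23537468 = -1925291330483/96964741335588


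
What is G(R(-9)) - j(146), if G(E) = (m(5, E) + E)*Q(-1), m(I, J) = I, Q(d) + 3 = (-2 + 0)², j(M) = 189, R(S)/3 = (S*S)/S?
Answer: -211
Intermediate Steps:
R(S) = 3*S (R(S) = 3*((S*S)/S) = 3*(S²/S) = 3*S)
Q(d) = 1 (Q(d) = -3 + (-2 + 0)² = -3 + (-2)² = -3 + 4 = 1)
G(E) = 5 + E (G(E) = (5 + E)*1 = 5 + E)
G(R(-9)) - j(146) = (5 + 3*(-9)) - 1*189 = (5 - 27) - 189 = -22 - 189 = -211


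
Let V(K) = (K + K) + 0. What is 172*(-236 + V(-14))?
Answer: -45408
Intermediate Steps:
V(K) = 2*K (V(K) = 2*K + 0 = 2*K)
172*(-236 + V(-14)) = 172*(-236 + 2*(-14)) = 172*(-236 - 28) = 172*(-264) = -45408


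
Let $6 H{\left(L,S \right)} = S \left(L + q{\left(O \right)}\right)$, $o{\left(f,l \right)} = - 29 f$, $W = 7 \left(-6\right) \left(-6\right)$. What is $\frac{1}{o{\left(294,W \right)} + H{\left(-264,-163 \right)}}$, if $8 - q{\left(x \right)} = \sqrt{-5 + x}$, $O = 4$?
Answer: $- \frac{56568}{88913753} - \frac{978 i}{88913753} \approx -0.00063621 - 1.0999 \cdot 10^{-5} i$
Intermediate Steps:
$q{\left(x \right)} = 8 - \sqrt{-5 + x}$
$W = 252$ ($W = \left(-42\right) \left(-6\right) = 252$)
$H{\left(L,S \right)} = \frac{S \left(8 + L - i\right)}{6}$ ($H{\left(L,S \right)} = \frac{S \left(L + \left(8 - \sqrt{-5 + 4}\right)\right)}{6} = \frac{S \left(L + \left(8 - \sqrt{-1}\right)\right)}{6} = \frac{S \left(L + \left(8 - i\right)\right)}{6} = \frac{S \left(8 + L - i\right)}{6}$)
$\frac{1}{o{\left(294,W \right)} + H{\left(-264,-163 \right)}} = \frac{1}{\left(-29\right) 294 + \frac{1}{6} \left(-163\right) \left(8 - 264 - i\right)} = \frac{1}{-8526 + \frac{1}{6} \left(-163\right) \left(-256 - i\right)} = \frac{1}{-8526 + \left(\frac{20864}{3} + \frac{163 i}{6}\right)} = \frac{1}{- \frac{4714}{3} + \frac{163 i}{6}} = \frac{36 \left(- \frac{4714}{3} - \frac{163 i}{6}\right)}{88913753}$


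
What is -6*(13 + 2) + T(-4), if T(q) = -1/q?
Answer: -359/4 ≈ -89.750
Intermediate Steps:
-6*(13 + 2) + T(-4) = -6*(13 + 2) - 1/(-4) = -6*15 - 1*(-¼) = -90 + ¼ = -359/4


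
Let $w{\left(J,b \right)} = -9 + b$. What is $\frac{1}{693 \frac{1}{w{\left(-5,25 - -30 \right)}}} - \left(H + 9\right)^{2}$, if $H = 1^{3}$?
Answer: $- \frac{69254}{693} \approx -99.934$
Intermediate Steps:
$H = 1$
$\frac{1}{693 \frac{1}{w{\left(-5,25 - -30 \right)}}} - \left(H + 9\right)^{2} = \frac{1}{693 \frac{1}{-9 + \left(25 - -30\right)}} - \left(1 + 9\right)^{2} = \frac{1}{693 \frac{1}{-9 + \left(25 + 30\right)}} - 10^{2} = \frac{1}{693 \frac{1}{-9 + 55}} - 100 = \frac{1}{693 \cdot \frac{1}{46}} - 100 = \frac{1}{\frac{693}{46}} - 100 = \frac{46}{693} - 100 = - \frac{69254}{693}$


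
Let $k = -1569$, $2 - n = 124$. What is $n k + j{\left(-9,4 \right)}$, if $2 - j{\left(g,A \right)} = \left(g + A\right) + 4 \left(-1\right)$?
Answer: $191429$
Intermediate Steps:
$n = -122$ ($n = 2 - 124 = -122$)
$j{\left(g,A \right)} = 6 - A - g$ ($j{\left(g,A \right)} = 2 - \left(\left(g + A\right) + 4 \left(-1\right)\right) = 2 - \left(\left(A + g\right) - 4\right) = 2 - \left(-4 + A + g\right) = 6 - A - g$)
$n k + j{\left(-9,4 \right)} = \left(-122\right) \left(-1569\right) - -11 = 191418 + \left(6 - 4 + 9\right) = 191418 + 11 = 191429$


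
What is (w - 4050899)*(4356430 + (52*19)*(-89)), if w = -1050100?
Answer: -21773604029502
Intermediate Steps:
(w - 4050899)*(4356430 + (52*19)*(-89)) = (-1050100 - 4050899)*(4356430 + (52*19)*(-89)) = -5100999*(4356430 + 988*(-89)) = -5100999*(4356430 - 87932) = -5100999*4268498 = -21773604029502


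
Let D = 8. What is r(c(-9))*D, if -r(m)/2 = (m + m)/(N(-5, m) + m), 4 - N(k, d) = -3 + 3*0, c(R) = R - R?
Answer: 0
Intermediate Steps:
c(R) = 0
N(k, d) = 7 (N(k, d) = 4 - (-3 + 3*0) = 4 - (-3 + 0) = 4 - 1*(-3) = 4 + 3 = 7)
r(m) = -4*m/(7 + m) (r(m) = -2*(m + m)/(7 + m) = -2*2*m/(7 + m) = -4*m/(7 + m))
r(c(-9))*D = -4*0/(7 + 0)*8 = -4*0/7*8 = -4*0*1/7*8 = 0*8 = 0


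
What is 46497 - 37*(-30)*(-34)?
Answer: 8757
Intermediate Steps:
46497 - 37*(-30)*(-34) = 46497 - (-1110)*(-34) = 46497 - 1*37740 = 46497 - 37740 = 8757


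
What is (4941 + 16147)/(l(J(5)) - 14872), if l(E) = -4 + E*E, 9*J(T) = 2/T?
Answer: -5337900/3765487 ≈ -1.4176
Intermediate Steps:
J(T) = 2/(9*T) (J(T) = (2/T)/9 = 2/(9*T))
l(E) = -4 + E²
(4941 + 16147)/(l(J(5)) - 14872) = (4941 + 16147)/((-4 + ((2/9)/5)²) - 14872) = 21088/((-4 + ((2/9)*(⅕))²) - 14872) = 21088/((-4 + (2/45)²) - 14872) = 21088/((-4 + 4/2025) - 14872) = 21088/(-8096/2025 - 14872) = 21088/(-30123896/2025) = 21088*(-2025/30123896) = -5337900/3765487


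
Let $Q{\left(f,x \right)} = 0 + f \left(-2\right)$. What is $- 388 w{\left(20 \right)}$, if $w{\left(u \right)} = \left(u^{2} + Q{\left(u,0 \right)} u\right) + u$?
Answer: $147440$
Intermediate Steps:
$Q{\left(f,x \right)} = - 2 f$ ($Q{\left(f,x \right)} = 0 - 2 f = - 2 f$)
$w{\left(u \right)} = u - u^{2}$ ($w{\left(u \right)} = \left(u^{2} + - 2 u u\right) + u = \left(u^{2} - 2 u^{2}\right) + u = - u^{2} + u = u - u^{2}$)
$- 388 w{\left(20 \right)} = - 388 \cdot 20 \left(1 - 20\right) = - 388 \cdot 20 \left(-19\right) = \left(-388\right) \left(-380\right) = 147440$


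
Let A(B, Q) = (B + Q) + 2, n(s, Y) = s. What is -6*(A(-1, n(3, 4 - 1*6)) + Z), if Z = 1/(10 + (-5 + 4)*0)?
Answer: -123/5 ≈ -24.600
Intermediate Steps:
A(B, Q) = 2 + B + Q
Z = ⅒ (Z = 1/(10 - 1*0) = 1/(10 + 0) = 1/10 = ⅒ ≈ 0.10000)
-6*(A(-1, n(3, 4 - 1*6)) + Z) = -6*((2 - 1 + 3) + ⅒) = -6*(4 + ⅒) = -6*41/10 = -123/5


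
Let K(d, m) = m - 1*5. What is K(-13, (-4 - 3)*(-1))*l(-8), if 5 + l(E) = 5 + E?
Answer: -16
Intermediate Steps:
K(d, m) = -5 + m (K(d, m) = m - 5 = -5 + m)
l(E) = E (l(E) = -5 + (5 + E) = E)
K(-13, (-4 - 3)*(-1))*l(-8) = (-5 + (-4 - 3)*(-1))*(-8) = (-5 - 7*(-1))*(-8) = (-5 + 7)*(-8) = 2*(-8) = -16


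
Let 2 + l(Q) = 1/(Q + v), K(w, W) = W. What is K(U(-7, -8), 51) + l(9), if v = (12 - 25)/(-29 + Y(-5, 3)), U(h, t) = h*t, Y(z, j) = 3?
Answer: 933/19 ≈ 49.105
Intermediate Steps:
v = ½ (v = (12 - 25)/(-29 + 3) = -13/(-26) = -13*(-1/26) = ½ ≈ 0.50000)
l(Q) = -2 + 1/(½ + Q) (l(Q) = -2 + 1/(Q + ½) = -2 + 1/(½ + Q))
K(U(-7, -8), 51) + l(9) = 51 - 4*9/(1 + 2*9) = 51 - 4*9/(1 + 18) = 51 - 4*9/19 = 51 - 4*9*1/19 = 51 - 36/19 = 933/19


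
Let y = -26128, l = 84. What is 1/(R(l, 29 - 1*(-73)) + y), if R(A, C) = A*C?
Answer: -1/17560 ≈ -5.6948e-5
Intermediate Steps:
1/(R(l, 29 - 1*(-73)) + y) = 1/(84*(29 - 1*(-73)) - 26128) = 1/(84*(29 + 73) - 26128) = 1/(84*102 - 26128) = 1/(8568 - 26128) = 1/(-17560) = -1/17560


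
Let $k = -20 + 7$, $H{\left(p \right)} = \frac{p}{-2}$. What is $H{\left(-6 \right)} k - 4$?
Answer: $-43$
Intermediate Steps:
$H{\left(p \right)} = - \frac{p}{2}$ ($H{\left(p \right)} = p \left(- \frac{1}{2}\right) = - \frac{p}{2}$)
$k = -13$
$H{\left(-6 \right)} k - 4 = \left(- \frac{1}{2}\right) \left(-6\right) \left(-13\right) - 4 = 3 \left(-13\right) - 4 = -39 - 4 = -43$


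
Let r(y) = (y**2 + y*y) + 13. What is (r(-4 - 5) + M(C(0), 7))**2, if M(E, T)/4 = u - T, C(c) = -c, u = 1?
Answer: 22801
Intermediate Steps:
r(y) = 13 + 2*y**2 (r(y) = (y**2 + y**2) + 13 = 2*y**2 + 13 = 13 + 2*y**2)
M(E, T) = 4 - 4*T (M(E, T) = 4*(1 - T) = 4 - 4*T)
(r(-4 - 5) + M(C(0), 7))**2 = ((13 + 2*(-4 - 5)**2) + (4 - 4*7))**2 = ((13 + 2*(-9)**2) + (4 - 28))**2 = ((13 + 2*81) - 24)**2 = ((13 + 162) - 24)**2 = (175 - 24)**2 = 151**2 = 22801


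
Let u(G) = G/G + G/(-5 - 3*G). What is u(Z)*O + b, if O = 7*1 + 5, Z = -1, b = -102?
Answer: -84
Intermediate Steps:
O = 12 (O = 7 + 5 = 12)
u(G) = 1 + G/(-5 - 3*G)
u(Z)*O + b = ((5 + 2*(-1))/(5 + 3*(-1)))*12 - 102 = ((5 - 2)/(5 - 3))*12 - 102 = (3/2)*12 - 102 = 18 - 102 = -84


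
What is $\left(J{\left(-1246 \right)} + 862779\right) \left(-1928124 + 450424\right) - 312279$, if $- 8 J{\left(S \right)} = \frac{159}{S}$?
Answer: $- \frac{453874675637349}{356} \approx -1.2749 \cdot 10^{12}$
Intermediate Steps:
$J{\left(S \right)} = - \frac{159}{8 S}$ ($J{\left(S \right)} = - \frac{159 \frac{1}{S}}{8} = - \frac{159}{8 S}$)
$\left(J{\left(-1246 \right)} + 862779\right) \left(-1928124 + 450424\right) - 312279 = \left(- \frac{159}{8 \left(-1246\right)} + 862779\right) \left(-1928124 + 450424\right) - 312279 = \left(\left(- \frac{159}{8}\right) \left(- \frac{1}{1246}\right) + 862779\right) \left(-1477700\right) - 312279 = \left(\frac{159}{9968} + 862779\right) \left(-1477700\right) - 312279 = \frac{8600181231}{9968} \left(-1477700\right) - 312279 = - \frac{453874564466025}{356} - 312279 = - \frac{453874675637349}{356}$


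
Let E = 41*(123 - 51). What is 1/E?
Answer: 1/2952 ≈ 0.00033875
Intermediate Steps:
E = 2952 (E = 41*72 = 2952)
1/E = 1/2952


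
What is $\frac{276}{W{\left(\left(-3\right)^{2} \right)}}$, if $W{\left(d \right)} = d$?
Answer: $\frac{92}{3} \approx 30.667$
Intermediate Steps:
$\frac{276}{W{\left(\left(-3\right)^{2} \right)}} = \frac{276}{\left(-3\right)^{2}} = \frac{276}{9} = 276 \cdot \frac{1}{9} = \frac{92}{3}$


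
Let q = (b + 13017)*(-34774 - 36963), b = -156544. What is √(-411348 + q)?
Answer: √10295785051 ≈ 1.0147e+5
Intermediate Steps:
q = 10296196399 (q = (-156544 + 13017)*(-34774 - 36963) = -143527*(-71737) = 10296196399)
√(-411348 + q) = √(-411348 + 10296196399) = √10295785051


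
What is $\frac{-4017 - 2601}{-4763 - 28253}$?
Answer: $\frac{3309}{16508} \approx 0.20045$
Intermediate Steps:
$\frac{-4017 - 2601}{-4763 - 28253} = \frac{-4017 - 2601}{-33016} = \left(-6618\right) \left(- \frac{1}{33016}\right) = \frac{3309}{16508}$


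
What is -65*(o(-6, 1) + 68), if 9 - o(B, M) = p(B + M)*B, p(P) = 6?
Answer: -7345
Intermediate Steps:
o(B, M) = 9 - 6*B
-65*(o(-6, 1) + 68) = -65*((9 - 6*(-6)) + 68) = -65*((9 + 36) + 68) = -65*(45 + 68) = -65*113 = -7345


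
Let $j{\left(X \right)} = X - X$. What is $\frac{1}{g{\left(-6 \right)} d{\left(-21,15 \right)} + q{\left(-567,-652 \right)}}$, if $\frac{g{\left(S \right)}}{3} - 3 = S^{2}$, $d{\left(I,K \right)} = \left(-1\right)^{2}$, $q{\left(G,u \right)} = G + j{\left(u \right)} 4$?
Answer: $- \frac{1}{450} \approx -0.0022222$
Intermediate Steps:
$j{\left(X \right)} = 0$
$q{\left(G,u \right)} = G$ ($q{\left(G,u \right)} = G + 0 \cdot 4 = G + 0 = G$)
$d{\left(I,K \right)} = 1$
$g{\left(S \right)} = 9 + 3 S^{2}$
$\frac{1}{g{\left(-6 \right)} d{\left(-21,15 \right)} + q{\left(-567,-652 \right)}} = \frac{1}{\left(9 + 3 \left(-6\right)^{2}\right) 1 - 567} = \frac{1}{\left(9 + 3 \cdot 36\right) 1 - 567} = \frac{1}{\left(9 + 108\right) 1 - 567} = \frac{1}{117 \cdot 1 - 567} = \frac{1}{117 - 567} = \frac{1}{-450} = - \frac{1}{450}$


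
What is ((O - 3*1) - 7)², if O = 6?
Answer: 16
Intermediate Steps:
((O - 3*1) - 7)² = ((6 - 3*1) - 7)² = ((6 - 3) - 7)² = (3 - 7)² = (-4)² = 16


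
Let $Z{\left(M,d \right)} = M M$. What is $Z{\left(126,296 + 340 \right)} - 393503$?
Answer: $-377627$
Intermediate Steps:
$Z{\left(M,d \right)} = M^{2}$
$Z{\left(126,296 + 340 \right)} - 393503 = 126^{2} - 393503 = 15876 - 393503 = -377627$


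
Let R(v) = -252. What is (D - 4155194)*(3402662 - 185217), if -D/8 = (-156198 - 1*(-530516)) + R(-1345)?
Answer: -22997402410290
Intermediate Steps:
D = -2992528 (D = -8*((-156198 - 1*(-530516)) - 252) = -8*((-156198 + 530516) - 252) = -8*(374318 - 252) = -8*374066 = -2992528)
(D - 4155194)*(3402662 - 185217) = (-2992528 - 4155194)*(3402662 - 185217) = -7147722*3217445 = -22997402410290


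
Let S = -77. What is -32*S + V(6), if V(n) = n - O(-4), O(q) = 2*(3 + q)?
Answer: 2472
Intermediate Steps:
O(q) = 6 + 2*q
V(n) = 2 + n (V(n) = n - (6 + 2*(-4)) = n - (6 - 8) = n - 1*(-2) = n + 2 = 2 + n)
-32*S + V(6) = -32*(-77) + (2 + 6) = 2464 + 8 = 2472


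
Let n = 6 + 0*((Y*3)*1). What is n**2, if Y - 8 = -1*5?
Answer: 36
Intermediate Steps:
Y = 3 (Y = 8 - 1*5 = 8 - 5 = 3)
n = 6 (n = 6 + 0*((3*3)*1) = 6 + 0*(9*1) = 6 + 0*9 = 6 + 0 = 6)
n**2 = 6**2 = 36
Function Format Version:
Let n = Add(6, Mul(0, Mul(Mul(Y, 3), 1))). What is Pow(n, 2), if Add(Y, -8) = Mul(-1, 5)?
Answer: 36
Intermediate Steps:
Y = 3 (Y = Add(8, Mul(-1, 5)) = Add(8, -5) = 3)
n = 6 (n = Add(6, Mul(0, Mul(Mul(3, 3), 1))) = Add(6, Mul(0, Mul(9, 1))) = Add(6, Mul(0, 9)) = Add(6, 0) = 6)
Pow(n, 2) = Pow(6, 2) = 36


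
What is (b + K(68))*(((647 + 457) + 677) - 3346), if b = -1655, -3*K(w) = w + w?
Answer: 7983065/3 ≈ 2.6610e+6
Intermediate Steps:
K(w) = -2*w/3 (K(w) = -(w + w)/3 = -2*w/3)
(b + K(68))*(((647 + 457) + 677) - 3346) = (-1655 - ⅔*68)*(((647 + 457) + 677) - 3346) = (-1655 - 136/3)*((1104 + 677) - 3346) = -5101*(1781 - 3346)/3 = -5101/3*(-1565) = 7983065/3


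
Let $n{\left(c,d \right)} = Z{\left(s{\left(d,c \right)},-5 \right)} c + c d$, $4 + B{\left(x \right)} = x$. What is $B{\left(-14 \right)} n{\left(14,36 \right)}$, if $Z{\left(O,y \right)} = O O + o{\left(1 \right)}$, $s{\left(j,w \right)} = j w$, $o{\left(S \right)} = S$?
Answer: $-64021356$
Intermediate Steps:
$B{\left(x \right)} = -4 + x$
$Z{\left(O,y \right)} = 1 + O^{2}$ ($Z{\left(O,y \right)} = O O + 1 = O^{2} + 1 = 1 + O^{2}$)
$n{\left(c,d \right)} = c d + c \left(1 + c^{2} d^{2}\right)$ ($n{\left(c,d \right)} = \left(1 + \left(d c\right)^{2}\right) c + c d = \left(1 + \left(c d\right)^{2}\right) c + c d = \left(1 + c^{2} d^{2}\right) c + c d = c \left(1 + c^{2} d^{2}\right) + c d = c d + c \left(1 + c^{2} d^{2}\right)$)
$B{\left(-14 \right)} n{\left(14,36 \right)} = \left(-4 - 14\right) 14 \left(1 + 36 + 14^{2} \cdot 36^{2}\right) = - 18 \cdot 14 \left(1 + 36 + 196 \cdot 1296\right) = - 18 \cdot 14 \left(1 + 36 + 254016\right) = - 18 \cdot 14 \cdot 254053 = \left(-18\right) 3556742 = -64021356$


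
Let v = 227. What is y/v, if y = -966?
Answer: -966/227 ≈ -4.2555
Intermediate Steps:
y/v = -966/227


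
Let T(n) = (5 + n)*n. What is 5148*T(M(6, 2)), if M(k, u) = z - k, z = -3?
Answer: 185328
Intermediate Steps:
M(k, u) = -3 - k
T(n) = n*(5 + n)
5148*T(M(6, 2)) = 5148*((-3 - 1*6)*(5 + (-3 - 1*6))) = 5148*((-3 - 6)*(5 + (-3 - 6))) = 5148*(-9*(5 - 9)) = 5148*(-9*(-4)) = 5148*36 = 185328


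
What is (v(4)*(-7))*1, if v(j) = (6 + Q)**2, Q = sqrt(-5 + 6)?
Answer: -343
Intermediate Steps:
Q = 1 (Q = sqrt(1) = 1)
v(j) = 49 (v(j) = (6 + 1)**2 = 7**2 = 49)
(v(4)*(-7))*1 = (49*(-7))*1 = -343*1 = -343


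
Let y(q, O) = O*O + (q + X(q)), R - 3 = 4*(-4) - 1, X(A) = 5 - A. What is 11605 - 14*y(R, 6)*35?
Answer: -8485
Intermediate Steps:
R = -14 (R = 3 + (4*(-4) - 1) = 3 + (-16 - 1) = 3 - 17 = -14)
y(q, O) = 5 + O**2 (y(q, O) = O*O + (q + (5 - q)) = O**2 + 5 = 5 + O**2)
11605 - 14*y(R, 6)*35 = 11605 - 14*(5 + 6**2)*35 = 11605 - 14*(5 + 36)*35 = 11605 - 14*41*35 = 11605 - 574*35 = 11605 - 1*20090 = 11605 - 20090 = -8485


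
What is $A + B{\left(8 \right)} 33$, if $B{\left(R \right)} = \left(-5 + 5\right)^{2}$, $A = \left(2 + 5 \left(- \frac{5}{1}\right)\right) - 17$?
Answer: $-40$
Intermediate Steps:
$A = -40$ ($A = \left(2 + 5 \left(\left(-5\right) 1\right)\right) - 17 = \left(2 + 5 \left(-5\right)\right) - 17 = \left(2 - 25\right) - 17 = -23 - 17 = -40$)
$B{\left(R \right)} = 0$ ($B{\left(R \right)} = 0^{2} = 0$)
$A + B{\left(8 \right)} 33 = -40 + 0 \cdot 33 = -40 + 0 = -40$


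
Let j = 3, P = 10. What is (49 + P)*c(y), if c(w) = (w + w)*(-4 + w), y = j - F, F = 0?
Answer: -354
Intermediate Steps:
y = 3 (y = 3 - 1*0 = 3 + 0 = 3)
c(w) = 2*w*(-4 + w) (c(w) = (2*w)*(-4 + w) = 2*w*(-4 + w))
(49 + P)*c(y) = (49 + 10)*(2*3*(-4 + 3)) = 59*(2*3*(-1)) = 59*(-6) = -354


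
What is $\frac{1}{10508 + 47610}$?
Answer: $\frac{1}{58118} \approx 1.7206 \cdot 10^{-5}$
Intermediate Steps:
$\frac{1}{10508 + 47610} = \frac{1}{58118}$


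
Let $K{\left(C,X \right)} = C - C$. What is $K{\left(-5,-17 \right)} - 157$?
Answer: $-157$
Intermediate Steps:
$K{\left(C,X \right)} = 0$
$K{\left(-5,-17 \right)} - 157 = 0 - 157 = -157$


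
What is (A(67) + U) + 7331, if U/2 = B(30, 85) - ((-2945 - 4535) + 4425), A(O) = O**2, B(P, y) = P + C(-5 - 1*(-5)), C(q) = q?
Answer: 17990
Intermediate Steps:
B(P, y) = P (B(P, y) = P + (-5 - 1*(-5)) = P + (-5 + 5) = P + 0 = P)
U = 6170 (U = 2*(30 - ((-2945 - 4535) + 4425)) = 2*(30 - (-7480 + 4425)) = 2*(30 - 1*(-3055)) = 2*(30 + 3055) = 2*3085 = 6170)
(A(67) + U) + 7331 = (67**2 + 6170) + 7331 = (4489 + 6170) + 7331 = 10659 + 7331 = 17990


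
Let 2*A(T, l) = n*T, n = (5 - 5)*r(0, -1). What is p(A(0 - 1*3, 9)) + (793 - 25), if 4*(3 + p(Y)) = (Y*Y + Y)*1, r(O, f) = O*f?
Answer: 765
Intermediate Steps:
n = 0 (n = (5 - 5)*(0*(-1)) = 0*0 = 0)
A(T, l) = 0 (A(T, l) = (0*T)/2 = (½)*0 = 0)
p(Y) = -3 + Y/4 + Y²/4 (p(Y) = -3 + ((Y*Y + Y)*1)/4 = -3 + ((Y² + Y)*1)/4 = -3 + ((Y + Y²)*1)/4 = -3 + (Y + Y²)/4 = -3 + (Y/4 + Y²/4) = -3 + Y/4 + Y²/4)
p(A(0 - 1*3, 9)) + (793 - 25) = (-3 + (¼)*0 + (¼)*0²) + (793 - 25) = (-3 + 0 + (¼)*0) + 768 = (-3 + 0 + 0) + 768 = -3 + 768 = 765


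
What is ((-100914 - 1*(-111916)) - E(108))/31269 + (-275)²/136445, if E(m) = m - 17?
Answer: 256897968/284433247 ≈ 0.90319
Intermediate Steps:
E(m) = -17 + m
((-100914 - 1*(-111916)) - E(108))/31269 + (-275)²/136445 = ((-100914 - 1*(-111916)) - (-17 + 108))/31269 + (-275)²/136445 = ((-100914 + 111916) - 1*91)*(1/31269) + 75625*(1/136445) = (11002 - 91)*(1/31269) + 15125/27289 = 10911*(1/31269) + 15125/27289 = 3637/10423 + 15125/27289 = 256897968/284433247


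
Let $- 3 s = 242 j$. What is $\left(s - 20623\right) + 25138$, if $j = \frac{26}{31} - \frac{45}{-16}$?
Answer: $\frac{3140029}{744} \approx 4220.5$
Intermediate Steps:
$j = \frac{1811}{496}$ ($j = 26 \cdot \frac{1}{31} - - \frac{45}{16} = \frac{26}{31} + \frac{45}{16} = \frac{1811}{496} \approx 3.6512$)
$s = - \frac{219131}{744}$ ($s = - \frac{242 \cdot \frac{1811}{496}}{3} = \left(- \frac{1}{3}\right) \frac{219131}{248} = - \frac{219131}{744} \approx -294.53$)
$\left(s - 20623\right) + 25138 = \left(- \frac{219131}{744} - 20623\right) + 25138 = - \frac{15562643}{744} + 25138 = \frac{3140029}{744}$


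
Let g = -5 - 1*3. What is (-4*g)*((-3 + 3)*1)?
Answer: 0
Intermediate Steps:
g = -8 (g = -5 - 3 = -8)
(-4*g)*((-3 + 3)*1) = (-4*(-8))*((-3 + 3)*1) = 32*(0*1) = 32*0 = 0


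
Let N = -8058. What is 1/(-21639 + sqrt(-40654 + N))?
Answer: -21639/468295033 - 2*I*sqrt(12178)/468295033 ≈ -4.6208e-5 - 4.713e-7*I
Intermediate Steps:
1/(-21639 + sqrt(-40654 + N)) = 1/(-21639 + sqrt(-40654 - 8058)) = 1/(-21639 + sqrt(-48712)) = 1/(-21639 + 2*I*sqrt(12178))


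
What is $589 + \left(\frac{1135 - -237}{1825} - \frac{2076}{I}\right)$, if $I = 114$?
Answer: $\frac{19818193}{34675} \approx 571.54$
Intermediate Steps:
$589 + \left(\frac{1135 - -237}{1825} - \frac{2076}{I}\right) = 589 - \left(\frac{346}{19} - \frac{1135 - -237}{1825}\right) = 589 - \left(\frac{346}{19} - \left(1135 + 237\right) \frac{1}{1825}\right) = 589 + \left(1372 \cdot \frac{1}{1825} - \frac{346}{19}\right) = 589 + \left(\frac{1372}{1825} - \frac{346}{19}\right) = 589 - \frac{605382}{34675} = \frac{19818193}{34675}$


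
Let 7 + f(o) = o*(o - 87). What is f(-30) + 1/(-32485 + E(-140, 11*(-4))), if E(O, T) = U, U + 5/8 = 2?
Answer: 910321099/259869 ≈ 3503.0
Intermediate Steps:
U = 11/8 (U = -5/8 + 2 = 11/8 ≈ 1.3750)
E(O, T) = 11/8
f(o) = -7 + o*(-87 + o) (f(o) = -7 + o*(o - 87) = -7 + o*(-87 + o))
f(-30) + 1/(-32485 + E(-140, 11*(-4))) = (-7 + (-30)² - 87*(-30)) + 1/(-32485 + 11/8) = (-7 + 900 + 2610) + 1/(-259869/8) = 3503 - 8/259869 = 910321099/259869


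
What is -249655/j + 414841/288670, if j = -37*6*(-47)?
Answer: -16934864464/752995695 ≈ -22.490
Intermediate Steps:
j = 10434 (j = -222*(-47) = 10434)
-249655/j + 414841/288670 = -249655/10434 + 414841/288670 = -16934864464/752995695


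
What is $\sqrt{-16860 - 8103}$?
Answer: $i \sqrt{24963} \approx 158.0 i$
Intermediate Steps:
$\sqrt{-16860 - 8103} = \sqrt{-24963} = i \sqrt{24963}$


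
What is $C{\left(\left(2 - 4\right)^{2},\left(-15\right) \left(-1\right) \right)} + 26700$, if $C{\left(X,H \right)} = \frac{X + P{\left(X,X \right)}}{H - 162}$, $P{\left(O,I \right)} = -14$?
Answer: $\frac{3924910}{147} \approx 26700.0$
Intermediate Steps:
$C{\left(X,H \right)} = \frac{-14 + X}{-162 + H}$ ($C{\left(X,H \right)} = \frac{X - 14}{H - 162} = \frac{-14 + X}{-162 + H}$)
$C{\left(\left(2 - 4\right)^{2},\left(-15\right) \left(-1\right) \right)} + 26700 = \frac{-14 + \left(2 - 4\right)^{2}}{-162 - -15} + 26700 = \frac{-14 + \left(-2\right)^{2}}{-162 + 15} + 26700 = \frac{-14 + 4}{-147} + 26700 = \left(- \frac{1}{147}\right) \left(-10\right) + 26700 = \frac{10}{147} + 26700 = \frac{3924910}{147}$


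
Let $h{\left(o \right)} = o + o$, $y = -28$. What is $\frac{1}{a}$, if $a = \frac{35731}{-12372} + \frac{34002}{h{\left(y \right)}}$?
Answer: $- \frac{43302}{26417105} \approx -0.0016392$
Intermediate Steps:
$h{\left(o \right)} = 2 o$
$a = - \frac{26417105}{43302}$ ($a = \frac{35731}{-12372} + \frac{34002}{2 \left(-28\right)} = 35731 \left(- \frac{1}{12372}\right) + \frac{34002}{-56} = - \frac{35731}{12372} + 34002 \left(- \frac{1}{56}\right) = - \frac{35731}{12372} - \frac{17001}{28} = - \frac{26417105}{43302} \approx -610.07$)
$\frac{1}{a} = \frac{1}{- \frac{26417105}{43302}} = - \frac{43302}{26417105}$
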